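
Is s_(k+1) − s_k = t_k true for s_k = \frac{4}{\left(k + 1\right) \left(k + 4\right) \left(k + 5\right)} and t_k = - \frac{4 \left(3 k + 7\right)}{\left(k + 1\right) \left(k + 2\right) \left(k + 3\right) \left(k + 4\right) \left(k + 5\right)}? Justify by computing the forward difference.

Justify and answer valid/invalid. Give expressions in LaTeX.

Invalid: residual \frac{8 \left(4 k + 9\right)}{k^{6} + 21 k^{5} + 175 k^{4} + 735 k^{3} + 1624 k^{2} + 1764 k + 720} ≠ 0.

s_(k+1) = 4/((k + 2)*(k + 5)*(k + 6))
s_(k+1) − s_k = 4*(-3*k - 8)/(k**5 + 18*k**4 + 121*k**3 + 372*k**2 + 508*k + 240)
(s_(k+1) − s_k) − t_k = 8*(4*k + 9)/(k**6 + 21*k**5 + 175*k**4 + 735*k**3 + 1624*k**2 + 1764*k + 720)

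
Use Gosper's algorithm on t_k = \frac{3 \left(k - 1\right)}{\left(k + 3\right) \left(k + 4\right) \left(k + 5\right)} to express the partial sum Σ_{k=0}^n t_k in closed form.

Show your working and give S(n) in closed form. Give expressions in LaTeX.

S(n) = \frac{n^{2} - 3 n - 4}{4 \left(n^{2} + 9 n + 20\right)}

r(k) = k*(k + 3)/((k - 1)*(k + 6)) after simplifying.
So A=k + 3 and B=k + 6, with C=k - 1.
Set up (k + 3)·f(k+1) − (k + 5)·f(k) − (k - 1) = 0.
deg f ≤ 2 (via 1,1,1).
Coefficient equations give f(k) = k*(k - 5)/12.
R(k) = B(k−1)·f(k)/C(k) = k*(k - 5)*(k + 5)/(12*(k - 1)); s_k = R·t_k = k*(k - 5)/(4*(k + 3)*(k + 4)).
Check: Δs_k = 3*(k - 1)/(k**3 + 12*k**2 + 47*k + 60). ✓
Telescope: S(n) = s_(n+1) − s_(0) = (n**2 - 3*n - 4)/(4*(n**2 + 9*n + 20)) − (0) = (n**2 - 3*n - 4)/(4*(n**2 + 9*n + 20)).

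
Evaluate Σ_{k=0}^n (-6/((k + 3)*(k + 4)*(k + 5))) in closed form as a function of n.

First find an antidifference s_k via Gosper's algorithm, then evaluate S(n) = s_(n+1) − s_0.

r(k) = (k + 3)/(k + 6) after simplifying.
Gosper form: A/B · C(k+1)/C(k) with A=k + 3, B=k + 6, C=1.
Set up (k + 3)·f(k+1) − (k + 5)·f(k) − (1) = 0.
Bound: deg f ≤ 2.
Solve for f: f(k) = k*(k + 7)/24 (degree 2 ≤ 2).
So s_k = (B(k−1)f/C)·t_k = (k*(k + 5)*(k + 7)/24)·t_k = k*(-k - 7)/(4*(k + 3)*(k + 4)).
s_(k+1) − s_k = -6/(k**3 + 12*k**2 + 47*k + 60) = t_k.
Telescope: S(n) = s_(n+1) − s_(0) = (-n**2 - 9*n - 8)/(4*(n**2 + 9*n + 20)) − (0) = (-n**2 - 9*n - 8)/(4*(n**2 + 9*n + 20)).

S(n) = (-n**2 - 9*n - 8)/(4*(n**2 + 9*n + 20))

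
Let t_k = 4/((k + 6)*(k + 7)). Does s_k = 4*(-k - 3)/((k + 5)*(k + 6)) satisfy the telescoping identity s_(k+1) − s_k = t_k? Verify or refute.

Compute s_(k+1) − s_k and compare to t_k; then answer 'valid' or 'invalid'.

Invalid: residual -16/(k**3 + 18*k**2 + 107*k + 210) ≠ 0.

s_(k+1) = 4*(-k - 4)/((k + 6)*(k + 7))
s_(k+1) − s_k = 4*(k + 1)/(k**3 + 18*k**2 + 107*k + 210)
(s_(k+1) − s_k) − t_k = -16/(k**3 + 18*k**2 + 107*k + 210)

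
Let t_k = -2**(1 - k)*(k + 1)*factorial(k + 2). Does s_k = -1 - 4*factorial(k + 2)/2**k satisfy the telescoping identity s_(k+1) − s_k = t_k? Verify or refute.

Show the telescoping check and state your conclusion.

valid (s_(k+1) − s_k reduces to t_k)

s_(k+1) = -4*2**(-k - 1)*factorial(k + 3) - 1
s_(k+1) − s_k = -2**(1 - k)*(k + 1)*factorial(k + 2)
(s_(k+1) − s_k) − t_k = 0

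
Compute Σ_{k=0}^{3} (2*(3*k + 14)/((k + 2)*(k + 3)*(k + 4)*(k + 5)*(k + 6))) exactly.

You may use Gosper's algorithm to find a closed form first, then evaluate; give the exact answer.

Σ = 58/945

t_(k+1)/t_k = (k + 2)*(3*k + 17)/((k + 7)*(3*k + 14)).
Take A(k)=k + 2, B(k)=k + 7, C(k)=k + 14/3.
Solve (k + 2)·f(k+1) − (k + 6)·f(k) = k + 14/3.
Degrees (1,1,1) ⇒ d ≤ 4.
A polynomial solution: f(k) = k*(k + 4)*(k**2 + 10*k + 31)/90.
Get s_k = R·t_k = k*(k**2 + 10*k + 31)/(15*(k**3 + 10*k**2 + 31*k + 30)) with R(k) = B(k−1)f(k)/C(k) = k*(k + 4)*(k + 6)*(k**2 + 10*k + 31)/(30*(3*k + 14)).
Check: Δs_k = 2*(3*k + 14)/(k**5 + 20*k**4 + 155*k**3 + 580*k**2 + 1044*k + 720). ✓
Sum = s_(4) − s_(0); s_(4) = 58/945, s_(0) = 0 ⇒ 58/945.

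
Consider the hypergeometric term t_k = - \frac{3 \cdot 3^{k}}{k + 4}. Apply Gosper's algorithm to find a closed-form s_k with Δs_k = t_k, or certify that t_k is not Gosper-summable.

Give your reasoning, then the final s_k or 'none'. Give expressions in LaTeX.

not Gosper-summable; s_k does not exist

Compute t_(k+1)/t_k: get 3*(k + 4)/(k + 5).
So A=3*k + 12 and B=k + 5, with C=1.
Solve (3*k + 12)·f(k+1) − (k + 4)·f(k) = 1.
Degrees (1,1,0) ⇒ d ≤ -1.
d = -1 < 0 ⇒ no nonzero polynomial f; not summable.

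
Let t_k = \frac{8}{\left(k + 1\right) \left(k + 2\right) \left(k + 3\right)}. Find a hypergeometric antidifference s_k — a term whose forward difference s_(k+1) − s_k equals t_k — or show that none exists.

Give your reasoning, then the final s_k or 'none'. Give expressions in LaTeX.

s_k = \frac{2 k \left(k + 3\right)}{\left(k + 1\right) \left(k + 2\right)}

Step 1: r(k) = (k + 1)/(k + 4).
Factor: A=k + 1; B=k + 4; C=1.
Solve (k + 1)·f(k+1) − (k + 3)·f(k) = 1.
Degrees (1,1,0) ⇒ d ≤ 2.
A polynomial solution: f(k) = k*(k + 3)/4.
Get s_k = R·t_k = 2*k*(k + 3)/((k + 1)*(k + 2)) with R(k) = B(k−1)f(k)/C(k) = k*(k + 3)**2/4.
Check: Δs_k = 8/(k**3 + 6*k**2 + 11*k + 6). ✓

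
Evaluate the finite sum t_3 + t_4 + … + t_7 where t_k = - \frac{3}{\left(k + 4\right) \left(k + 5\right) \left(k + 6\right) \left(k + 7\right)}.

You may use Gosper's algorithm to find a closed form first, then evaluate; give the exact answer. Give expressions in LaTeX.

Σ = -5/3276

Step 1: r(k) = (k + 4)/(k + 8).
A = k + 4, B = k + 8, C = 1.
Need (k + 4)·f(k+1) − (k + 7)·f(k) = 1.
deg f ≤ 3 (via 1,1,0).
Coefficient equations give f(k) = k*(k**2 + 15*k + 74)/360.
R(k) = B(k−1)·f(k)/C(k) = k*(k + 7)*(k**2 + 15*k + 74)/360; s_k = R·t_k = k*(-k**2 - 15*k - 74)/(120*(k + 4)*(k + 5)*(k + 6)).
Check: Δs_k = -3/(k**4 + 22*k**3 + 179*k**2 + 638*k + 840). ✓
Telescoping: Σ = s_(8) − s_(3) = -43/5460 − (-2/315) = -5/3276.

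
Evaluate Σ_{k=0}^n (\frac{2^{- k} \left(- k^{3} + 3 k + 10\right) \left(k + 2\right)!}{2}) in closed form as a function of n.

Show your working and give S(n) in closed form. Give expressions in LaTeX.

S(n) = 2^{- n - 1} \left(- 2^{n + 4} - n^{5} n! - 5 n^{4} n! + n^{3} n! + 41 n^{2} n! + 72 n n! + 36 n!\right)

Step 1: r(k) = (k + 3)*(3*k - (k + 1)**3 + 13)/(2*(-k**3 + 3*k + 10)).
Factor: A=k/2 + 3/2; B=1; C=k**3 - 3*k - 10.
Solve (k/2 + 3/2)·f(k+1) − (1)·f(k) = k**3 - 3*k - 10.
d = 2 from the (1,0,3) case.
Coefficient equations give f(k) = 2*(k - 4)*(k + 1).
Get s_k = R·t_k = -(k - 4)*(k + 1)*factorial(k + 2)/2**k with R(k) = B(k−1)f(k)/C(k) = 2*(k - 4)*(k + 1)/(k**3 - 3*k - 10).
Verify: (-k**3 + 3*k + 10)*factorial(k + 2)/(2*2**k) matches t_k.
s_(n+1) = -2**(-n - 1)*(n - 3)*(n + 2)*factorial(n + 3) and s_(0) = 8, so S(n) = 2**(-n - 1)*(-2**(n + 4) - n**5*factorial(n) - 5*n**4*factorial(n) + n**3*factorial(n) + 41*n**2*factorial(n) + 72*n*factorial(n) + 36*factorial(n)).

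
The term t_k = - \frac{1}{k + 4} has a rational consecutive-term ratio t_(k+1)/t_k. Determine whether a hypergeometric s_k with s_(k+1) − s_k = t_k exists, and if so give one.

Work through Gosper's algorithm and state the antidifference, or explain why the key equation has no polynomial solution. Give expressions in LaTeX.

none — t_k is not Gosper-summable

Compute t_(k+1)/t_k: get (k + 4)/(k + 5).
Take A(k)=k + 4, B(k)=k + 5, C(k)=1.
f must satisfy (k + 4)·f(k+1) − (k + 4)·f(k) = 1.
deg f ≤ 0 (via 1,1,0).
f = c0 ⇒ A·f(k+1) − B(k−1)·f(k) − C = -1. The system {-1 = 0} is inconsistent; no antidifference.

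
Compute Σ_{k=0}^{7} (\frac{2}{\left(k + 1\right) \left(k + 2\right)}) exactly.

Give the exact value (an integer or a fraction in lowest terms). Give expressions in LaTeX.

Σ = 16/9

r(k) = (k + 1)/(k + 3) after simplifying.
So A=k + 1 and B=k + 3, with C=1.
Need (k + 1)·f(k+1) − (k + 2)·f(k) = 1.
Bound: deg f ≤ 1.
Match coefficients ⇒ f(k) = k.
So s_k = (B(k−1)f/C)·t_k = (k*(k + 2))·t_k = 2*k/(k + 1).
Δs = 2/(k**2 + 3*k + 2), as required.
Evaluate s at k=8 and k=0: 16/9 and 0; difference 16/9.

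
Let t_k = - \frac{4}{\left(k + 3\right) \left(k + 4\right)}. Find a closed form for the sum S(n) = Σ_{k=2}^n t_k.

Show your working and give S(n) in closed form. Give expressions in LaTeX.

S(n) = \frac{4 \left(1 - n\right)}{5 \left(n + 4\right)}

Compute t_(k+1)/t_k: get (k + 3)/(k + 5).
Take A(k)=k + 3, B(k)=k + 5, C(k)=1.
Solve (k + 3)·f(k+1) − (k + 4)·f(k) = 1.
Degrees (1,1,0) ⇒ d ≤ 1.
Coefficient equations give f(k) = k/3.
So s_k = (B(k−1)f/C)·t_k = (k*(k + 4)/3)·t_k = -4*k/(3*k + 9).
Check: Δs_k = -4/(k**2 + 7*k + 12). ✓
Σ_(k=2)^n t_k = s_(n+1) − s_(2) = (4*(-n - 1)/(3*(n + 4))) − (-8/15), i.e. 4*(1 - n)/(5*(n + 4)).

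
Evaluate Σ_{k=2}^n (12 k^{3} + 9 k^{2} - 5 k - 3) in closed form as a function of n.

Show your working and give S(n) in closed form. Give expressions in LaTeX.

S(n) = 3 n^{4} + 9 n^{3} + 5 n^{2} - 4 n - 13

Ratio r(k) = (12*k**3 + 45*k**2 + 49*k + 13)/(12*k**3 + 9*k**2 - 5*k - 3).
Take A(k)=1, B(k)=1, C(k)=k**3 + 3*k**2/4 - 5*k/12 - 1/4.
Need (1)·f(k+1) − (1)·f(k) = k**3 + 3*k**2/4 - 5*k/12 - 1/4.
Degrees (0,0,3) ⇒ d ≤ 4.
Match coefficients ⇒ f(k) = k*(3*k**3 - 3*k**2 - 4*k + 1)/12.
R(k) = B(k−1)·f(k)/C(k) = k*(3*k**3 - 3*k**2 - 4*k + 1)/(12*k**3 + 9*k**2 - 5*k - 3); s_k = R·t_k = k*(3*k**3 - 3*k**2 - 4*k + 1).
Δs = 12*k**3 + 9*k**2 - 5*k - 3, as required.
Telescope: S(n) = s_(n+1) − s_(2) = 3*n**4 + 9*n**3 + 5*n**2 - 4*n - 3 − (10) = 3*n**4 + 9*n**3 + 5*n**2 - 4*n - 13.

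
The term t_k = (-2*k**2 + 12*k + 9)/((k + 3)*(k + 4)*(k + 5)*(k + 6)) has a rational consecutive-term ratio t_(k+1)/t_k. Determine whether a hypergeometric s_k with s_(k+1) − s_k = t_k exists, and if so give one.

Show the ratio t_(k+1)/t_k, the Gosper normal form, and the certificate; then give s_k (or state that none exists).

s_k = k*(2*k + 1)/((k + 3)*(k + 4)*(k + 5))

Step 1: r(k) = (k + 3)*(12*k - 2*(k + 1)**2 + 21)/((k + 7)*(-2*k**2 + 12*k + 9)).
Normal form (A,B,C) = (k + 3, k + 7, k**2 - 6*k - 9/2).
Solve (k + 3)·f(k+1) − (k + 6)·f(k) = k**2 - 6*k - 9/2.
deg f ≤ 3 (via 1,1,2).
Solving with deg f ≤ 3: f(k) = -k*(2*k + 1)/2.
Certificate R = B(k−1)f/C = -k*(k + 6)*(2*k + 1)/(2*k**2 - 12*k - 9) gives s_k = k*(2*k + 1)/((k + 3)*(k + 4)*(k + 5)).
Δs = (-2*k**2 + 12*k + 9)/(k**4 + 18*k**3 + 119*k**2 + 342*k + 360), as required.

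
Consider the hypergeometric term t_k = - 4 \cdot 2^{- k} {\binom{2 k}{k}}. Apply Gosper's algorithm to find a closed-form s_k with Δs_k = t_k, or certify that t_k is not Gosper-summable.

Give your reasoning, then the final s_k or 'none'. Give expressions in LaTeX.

Compute t_(k+1)/t_k: get (2*k + 1)/(k + 1).
Take A(k)=2*k + 1, B(k)=k + 1, C(k)=1.
f must satisfy (2*k + 1)·f(k+1) − (k)·f(k) = 1.
d = -1 from the (1,1,0) case.
Negative degree bound (-1): no f exists, t_k not Gosper-summable.

none (Gosper's algorithm certifies no s_k)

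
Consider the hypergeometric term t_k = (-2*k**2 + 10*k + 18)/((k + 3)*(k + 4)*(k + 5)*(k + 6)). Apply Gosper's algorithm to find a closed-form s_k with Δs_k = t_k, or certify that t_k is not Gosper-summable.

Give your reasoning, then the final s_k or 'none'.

t_(k+1)/t_k = (k**3 - 22*k - 39)/(k**3 + 2*k**2 - 44*k - 63).
Gosper form: A/B · C(k+1)/C(k) with A=k + 3, B=k + 7, C=k**2 - 5*k - 9.
Solve (k + 3)·f(k+1) − (k + 6)·f(k) = k**2 - 5*k - 9.
From deg A=1, deg B=1, deg C=2: d=3.
Solving with deg f ≤ 3: f(k) = -k*(k**2 + 72*k + 107)/60.
R(k) = B(k−1)·f(k)/C(k) = -k*(k + 6)*(k**2 + 72*k + 107)/(60*(k**2 - 5*k - 9)); s_k = R·t_k = k*(k**2 + 72*k + 107)/(30*(k + 3)*(k + 4)*(k + 5)).
Verify: 2*(-k**2 + 5*k + 9)/(k**4 + 18*k**3 + 119*k**2 + 342*k + 360) matches t_k.

s_k = k*(k**2 + 72*k + 107)/(30*(k + 3)*(k + 4)*(k + 5))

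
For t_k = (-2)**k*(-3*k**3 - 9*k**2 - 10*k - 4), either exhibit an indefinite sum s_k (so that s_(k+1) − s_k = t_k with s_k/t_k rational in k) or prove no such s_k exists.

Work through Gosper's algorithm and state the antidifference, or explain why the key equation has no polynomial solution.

s_k = (-2)**k*k**2*(k + 1)

r(k) = 2*(-3*k**3 - 18*k**2 - 37*k - 26)/(3*k**3 + 9*k**2 + 10*k + 4) after simplifying.
A = -2, B = 1, C = k**3 + 3*k**2 + 10*k/3 + 4/3.
Key eq: (-2)·f(k+1) = (1)·f(k) + (k**3 + 3*k**2 + 10*k/3 + 4/3).
d = 3 from the (0,0,3) case.
Solving with deg f ≤ 3: f(k) = -k**2*(k + 1)/3.
Get s_k = R·t_k = (-2)**k*k**2*(k + 1) with R(k) = B(k−1)f(k)/C(k) = -k**2/(3*k**2 + 6*k + 4).
Δs = (-2)**k*(-3*k**3 - 9*k**2 - 10*k - 4), as required.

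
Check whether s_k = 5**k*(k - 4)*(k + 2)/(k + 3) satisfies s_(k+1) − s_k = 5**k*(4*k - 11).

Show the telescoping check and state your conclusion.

s_(k+1) = 5**(k + 1)*(k**2 - 9)/(k + 4)
s_(k+1) − s_k = 5**k*(4*k**3 + 13*k**2 - 29*k - 103)/(k**2 + 7*k + 12)
(s_(k+1) − s_k) − t_k = 5**k*(29 - 4*k**2)/(k**2 + 7*k + 12)

Invalid: residual 5**k*(29 - 4*k**2)/(k**2 + 7*k + 12) ≠ 0.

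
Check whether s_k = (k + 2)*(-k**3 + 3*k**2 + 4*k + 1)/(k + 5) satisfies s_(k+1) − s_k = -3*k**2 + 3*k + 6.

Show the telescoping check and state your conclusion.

s_(k+1) = (-k**4 - 3*k**3 + 7*k**2 + 28*k + 21)/(k + 6)
s_(k+1) − s_k = 3*(-k**4 - 8*k**3 - 2*k**2 + 35*k + 31)/(k**2 + 11*k + 30)
(s_(k+1) − s_k) − t_k = 3*(2*k**3 + 15*k**2 - 17*k - 29)/(k**2 + 11*k + 30)

Invalid: residual 3*(2*k**3 + 15*k**2 - 17*k - 29)/(k**2 + 11*k + 30) ≠ 0.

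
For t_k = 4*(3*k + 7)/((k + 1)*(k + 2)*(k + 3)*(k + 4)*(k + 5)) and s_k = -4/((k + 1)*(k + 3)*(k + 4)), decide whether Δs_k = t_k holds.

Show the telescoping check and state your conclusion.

s_(k+1) = -4/((k + 2)*(k + 4)*(k + 5))
s_(k+1) − s_k = 4*(3*k + 7)/(k**5 + 15*k**4 + 85*k**3 + 225*k**2 + 274*k + 120)
(s_(k+1) − s_k) − t_k = 0

Valid — Δs_k = t_k.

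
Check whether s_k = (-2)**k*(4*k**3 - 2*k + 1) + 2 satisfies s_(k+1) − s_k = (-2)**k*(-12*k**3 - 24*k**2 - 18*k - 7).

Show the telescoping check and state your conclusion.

valid; difference matches t_k

s_(k+1) = 2*(-2)**k*(2*k - 4*(k + 1)**3 + 1) + 2
s_(k+1) − s_k = (-2)**k*(-4*k**3 + 6*k - 8*(k + 1)**3 + 1)
(s_(k+1) − s_k) − t_k = 0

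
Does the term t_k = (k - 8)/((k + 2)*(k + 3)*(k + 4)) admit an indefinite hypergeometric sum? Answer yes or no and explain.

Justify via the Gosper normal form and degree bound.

r(k) = (k - 7)*(k + 2)/((k - 8)*(k + 5)) after simplifying.
Take A(k)=k + 2, B(k)=k + 5, C(k)=k - 8.
Set up (k + 2)·f(k+1) − (k + 4)·f(k) − (k - 8) = 0.
Bound: deg f ≤ 2.
Solve for f: f(k) = -k*(k + 7)/2 (degree 2 ≤ 2).
Certificate R = B(k−1)f/C = -k*(k + 4)*(k + 7)/(2*(k - 8)) gives s_k = k*(-k - 7)/(2*(k + 2)*(k + 3)).
Check: Δs_k = (k - 8)/(k**3 + 9*k**2 + 26*k + 24). ✓

Yes. s_k = k*(-k - 7)/(2*(k + 2)*(k + 3)).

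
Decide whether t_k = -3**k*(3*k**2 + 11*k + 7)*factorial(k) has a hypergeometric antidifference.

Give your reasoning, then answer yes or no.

Yes. s_k = -3**k*(k + 2)*factorial(k).

The ratio is 3*(3*k**3 + 20*k**2 + 38*k + 21)/(3*k**2 + 11*k + 7).
Take A(k)=3*k + 3, B(k)=1, C(k)=k**2 + 11*k/3 + 7/3.
f must satisfy (3*k + 3)·f(k+1) − (1)·f(k) = k**2 + 11*k/3 + 7/3.
Degrees (1,0,2) ⇒ d ≤ 1.
Solve for f: f(k) = (k + 2)/3 (degree 1 ≤ 1).
Get s_k = R·t_k = -3**k*(k + 2)*factorial(k) with R(k) = B(k−1)f(k)/C(k) = (k + 2)/(3*k**2 + 11*k + 7).
Δs = -3**k*(3*k**2 + 11*k + 7)*factorial(k), as required.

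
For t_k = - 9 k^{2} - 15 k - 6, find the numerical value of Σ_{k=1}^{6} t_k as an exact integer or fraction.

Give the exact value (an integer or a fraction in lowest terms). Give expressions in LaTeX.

Σ = -1170

Compute t_(k+1)/t_k: get (3*k**2 + 11*k + 10)/(3*k**2 + 5*k + 2).
Take A(k)=1, B(k)=1, C(k)=k**2 + 5*k/3 + 2/3.
f must satisfy (1)·f(k+1) − (1)·f(k) = k**2 + 5*k/3 + 2/3.
deg f ≤ 3 (via 0,0,2).
Solving with deg f ≤ 3: f(k) = k**2*(k + 1)/3.
R(k) = B(k−1)·f(k)/C(k) = k**2/(3*k + 2); s_k = R·t_k = 3*k**2*(-k - 1).
Δs = -9*k**2 - 15*k - 6, as required.
Telescoping: Σ = s_(7) − s_(1) = -1176 − (-6) = -1170.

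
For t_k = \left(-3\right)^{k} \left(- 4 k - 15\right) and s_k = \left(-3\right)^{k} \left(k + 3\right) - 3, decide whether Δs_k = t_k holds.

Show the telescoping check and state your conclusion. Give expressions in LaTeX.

Valid: the claim telescopes to t_k.

s_(k+1) = -3*(-3)**k*(k + 4) - 3
s_(k+1) − s_k = (-3)**k*(-4*k - 15)
(s_(k+1) − s_k) − t_k = 0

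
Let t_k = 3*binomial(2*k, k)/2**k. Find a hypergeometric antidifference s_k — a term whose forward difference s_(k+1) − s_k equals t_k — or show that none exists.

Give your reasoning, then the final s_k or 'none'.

r(k) = (2*k + 1)/(k + 1) after simplifying.
Gosper form: A/B · C(k+1)/C(k) with A=2*k + 1, B=k + 1, C=1.
Solve (2*k + 1)·f(k+1) − (k)·f(k) = 1.
From deg A=1, deg B=1, deg C=0: d=-1.
Bound -1 < 0, so the key equation has no polynomial solution.

none (Gosper's algorithm certifies no s_k)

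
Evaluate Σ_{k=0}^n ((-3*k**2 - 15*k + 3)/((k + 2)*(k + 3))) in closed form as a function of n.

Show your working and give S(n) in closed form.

S(n) = 3*(-2*n**2 - n + 1)/(2*(n + 3))

r(k) = (k + 2)*(5*k + (k + 1)**2 + 4)/((k + 4)*(k**2 + 5*k - 1)) after simplifying.
Gosper form: A/B · C(k+1)/C(k) with A=k + 2, B=k + 4, C=k**2 + 5*k - 1.
Set up (k + 2)·f(k+1) − (k + 3)·f(k) − (k**2 + 5*k - 1) = 0.
deg f ≤ 2 (via 1,1,2).
Coefficient equations give f(k) = k*(2*k - 3)/2.
Get s_k = R·t_k = 3*k*(3 - 2*k)/(2*(k + 2)) with R(k) = B(k−1)f(k)/C(k) = k*(k + 3)*(2*k - 3)/(2*(k**2 + 5*k - 1)).
Δs = 3*(-k**2 - 5*k + 1)/(k**2 + 5*k + 6), as required.
Evaluate: s_(n+1) = 3*(-2*n**2 - n + 1)/(2*(n + 3)); subtract s_(0) = 0 ⇒ S(n) = 3*(-2*n**2 - n + 1)/(2*(n + 3)).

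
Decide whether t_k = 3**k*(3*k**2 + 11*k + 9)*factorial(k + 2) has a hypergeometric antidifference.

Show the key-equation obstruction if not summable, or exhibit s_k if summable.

Step 1: r(k) = 3*(3*k**3 + 26*k**2 + 74*k + 69)/(3*k**2 + 11*k + 9).
Take A(k)=3*k + 9, B(k)=1, C(k)=k**2 + 11*k/3 + 3.
f must satisfy (3*k + 9)·f(k+1) − (1)·f(k) = k**2 + 11*k/3 + 3.
Bound: deg f ≤ 1.
Coefficient equations give f(k) = k/3.
R(k) = B(k−1)·f(k)/C(k) = k/(3*k**2 + 11*k + 9); s_k = R·t_k = 3**k*k*factorial(k + 2).
Check: Δs_k = 3**k*(3*k**2 + 11*k + 9)*factorial(k + 2). ✓

Yes. s_k = 3**k*k*factorial(k + 2).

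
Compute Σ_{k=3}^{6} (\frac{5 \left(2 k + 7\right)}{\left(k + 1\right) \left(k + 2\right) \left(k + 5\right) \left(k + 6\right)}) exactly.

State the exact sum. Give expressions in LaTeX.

t_(k+1)/t_k = (k + 1)*(k + 5)*(2*k + 9)/((k + 3)*(k + 7)*(2*k + 7)).
So A=k + 1 and B=k + 7, with C=k**3 + 21*k**2/2 + 73*k/2 + 42.
Key eq: (k + 1)·f(k+1) = (k + 6)·f(k) + (k**3 + 21*k**2/2 + 73*k/2 + 42).
d = 5 from the (1,1,3) case.
Coefficient equations give f(k) = k*(k + 2)*(k + 3)*(k + 4)*(k + 6)/10.
Certificate R = B(k−1)f/C = k*(k + 2)*(k + 6)**2/(5*(2*k + 7)) gives s_k = k*(k + 6)/(k**2 + 6*k + 5).
Check: Δs_k = 5*(2*k + 7)/(k**4 + 14*k**3 + 65*k**2 + 112*k + 60). ✓
Sum = s_(7) − s_(3); s_(7) = 91/96, s_(3) = 27/32 ⇒ 5/48.

Σ = 5/48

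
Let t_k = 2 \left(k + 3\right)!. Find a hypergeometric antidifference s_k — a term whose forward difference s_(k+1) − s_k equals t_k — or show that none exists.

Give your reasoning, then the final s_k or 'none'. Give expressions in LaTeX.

not Gosper-summable; s_k does not exist

Step 1: r(k) = k + 4.
Normal form (A,B,C) = (k + 4, 1, 1).
Solve (k + 4)·f(k+1) − (1)·f(k) = 1.
Degrees (1,0,0) ⇒ d ≤ -1.
d = -1 < 0 ⇒ no nonzero polynomial f; not summable.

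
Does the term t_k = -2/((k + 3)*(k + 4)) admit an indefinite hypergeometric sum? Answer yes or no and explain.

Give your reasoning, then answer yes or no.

t_(k+1)/t_k = (k + 3)/(k + 5).
Take A(k)=k + 3, B(k)=k + 5, C(k)=1.
f must satisfy (k + 3)·f(k+1) − (k + 4)·f(k) = 1.
From deg A=1, deg B=1, deg C=0: d=1.
Match coefficients ⇒ f(k) = k/3.
R(k) = B(k−1)·f(k)/C(k) = k*(k + 4)/3; s_k = R·t_k = -2*k/(3*k + 9).
Check: Δs_k = -2/(k**2 + 7*k + 12). ✓

Yes. s_k = -2*k/(3*k + 9).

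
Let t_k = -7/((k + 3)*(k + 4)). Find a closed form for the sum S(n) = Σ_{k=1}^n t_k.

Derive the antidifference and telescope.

S(n) = -7*n/(4*n + 16)

Compute t_(k+1)/t_k: get (k + 3)/(k + 5).
A = k + 3, B = k + 5, C = 1.
Solve (k + 3)·f(k+1) − (k + 4)·f(k) = 1.
d = 1 from the (1,1,0) case.
Match coefficients ⇒ f(k) = k/3.
Get s_k = R·t_k = -7*k/(3*k + 9) with R(k) = B(k−1)f(k)/C(k) = k*(k + 4)/3.
s_(k+1) − s_k = -7/(k**2 + 7*k + 12) = t_k.
Evaluate: s_(n+1) = 7*(-n - 1)/(3*(n + 4)); subtract s_(1) = -7/12 ⇒ S(n) = -7*n/(4*n + 16).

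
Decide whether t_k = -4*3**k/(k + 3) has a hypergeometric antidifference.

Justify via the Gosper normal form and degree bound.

r(k) = 3*(k + 3)/(k + 4) after simplifying.
So A=3*k + 9 and B=k + 4, with C=1.
Solve (3*k + 9)·f(k+1) − (k + 3)·f(k) = 1.
d = -1 from the (1,1,0) case.
Bound -1 < 0, so the key equation has no polynomial solution.

No; the degree bound rules out any f.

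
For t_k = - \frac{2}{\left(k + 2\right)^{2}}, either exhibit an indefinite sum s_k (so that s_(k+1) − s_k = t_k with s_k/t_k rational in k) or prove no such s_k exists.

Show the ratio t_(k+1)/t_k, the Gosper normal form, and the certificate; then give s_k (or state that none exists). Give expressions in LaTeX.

t_(k+1)/t_k = (k + 2)**2/(k + 3)**2.
Factor: A=k**2 + 4*k + 4; B=k**2 + 6*k + 9; C=1.
Set up (k**2 + 4*k + 4)·f(k+1) − (k**2 + 4*k + 4)·f(k) − (1) = 0.
From deg A=2, deg B=2, deg C=0: d=0.
Put f(k) = c0: A·f(k+1) − B(k−1)·f(k) − C = -1; need -1 = 0 — inconsistent ⇒ no f, not summable.

not Gosper-summable; s_k does not exist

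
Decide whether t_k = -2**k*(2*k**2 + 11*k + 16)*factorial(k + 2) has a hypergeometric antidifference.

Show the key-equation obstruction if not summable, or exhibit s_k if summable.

Compute t_(k+1)/t_k: get 2*(2*k**3 + 21*k**2 + 74*k + 87)/(2*k**2 + 11*k + 16).
So A=2*k + 6 and B=1, with C=k**2 + 11*k/2 + 8.
Set up (2*k + 6)·f(k+1) − (1)·f(k) − (k**2 + 11*k/2 + 8) = 0.
From deg A=1, deg B=0, deg C=2: d=1.
Coefficient equations give f(k) = (k + 2)/2.
So s_k = (B(k−1)f/C)·t_k = ((k + 2)/(2*k**2 + 11*k + 16))·t_k = -2**k*(k + 2)*factorial(k + 2).
Verify: -2**k*(2*k**2 + 11*k + 16)*factorial(k + 2) matches t_k.

Yes. s_k = -2**k*(k + 2)*factorial(k + 2).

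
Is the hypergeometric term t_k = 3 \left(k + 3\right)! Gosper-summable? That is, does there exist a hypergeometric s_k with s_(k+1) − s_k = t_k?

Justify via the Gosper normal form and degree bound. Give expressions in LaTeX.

t_(k+1)/t_k = k + 4.
Take A(k)=k + 4, B(k)=1, C(k)=1.
Need (k + 4)·f(k+1) − (1)·f(k) = 1.
From deg A=1, deg B=0, deg C=0: d=-1.
deg f ≤ -1 is impossible — no certificate.

No; the degree bound rules out any f.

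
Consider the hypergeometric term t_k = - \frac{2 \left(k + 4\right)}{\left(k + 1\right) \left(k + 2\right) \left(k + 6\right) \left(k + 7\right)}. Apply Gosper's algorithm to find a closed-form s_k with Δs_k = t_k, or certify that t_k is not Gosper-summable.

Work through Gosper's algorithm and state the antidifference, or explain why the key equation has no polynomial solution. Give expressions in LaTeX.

r(k) = (k + 1)*(k + 5)*(k + 6)/((k + 3)*(k + 4)*(k + 8)) after simplifying.
Factor: A=k + 1; B=k + 8; C=k**4 + 16*k**3 + 95*k**2 + 248*k + 240.
Set up (k + 1)·f(k+1) − (k + 7)·f(k) − (k**4 + 16*k**3 + 95*k**2 + 248*k + 240) = 0.
From deg A=1, deg B=1, deg C=4: d=6.
Coefficient equations give f(k) = k*(k + 2)*(k + 3)*(k + 4)*(k + 5)*(k + 7)/12.
So s_k = (B(k−1)f/C)·t_k = (k*(k + 2)*(k + 7)**2/(12*(k + 4)))·t_k = k*(-k - 7)/(6*(k**2 + 7*k + 6)).
s_(k+1) − s_k = 2*(-k - 4)/(k**4 + 16*k**3 + 83*k**2 + 152*k + 84) = t_k.

s_k = \frac{k \left(- k - 7\right)}{6 \left(k^{2} + 7 k + 6\right)}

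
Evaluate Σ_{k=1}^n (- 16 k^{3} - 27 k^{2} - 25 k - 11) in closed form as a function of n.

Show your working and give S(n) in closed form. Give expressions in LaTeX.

S(n) = n \left(- 4 n^{3} - 17 n^{2} - 30 n - 28\right)

Compute t_(k+1)/t_k: get (16*k**3 + 75*k**2 + 127*k + 79)/(16*k**3 + 27*k**2 + 25*k + 11).
Normal form (A,B,C) = (1, 1, k**3 + 27*k**2/16 + 25*k/16 + 11/16).
Solve (1)·f(k+1) − (1)·f(k) = k**3 + 27*k**2/16 + 25*k/16 + 11/16.
Degrees (0,0,3) ⇒ d ≤ 4.
Match coefficients ⇒ f(k) = k*(4*k**3 + k**2 + 3*k + 3)/16.
Then R = B(k−1)f/C = k*(4*k**3 + k**2 + 3*k + 3)/(16*k**3 + 27*k**2 + 25*k + 11), so s_k = R(k)·t_k = k*(-4*k**3 - k**2 - 3*k - 3).
Verify: -16*k**3 - 27*k**2 - 25*k - 11 matches t_k.
s_(n+1) = -4*n**4 - 17*n**3 - 30*n**2 - 28*n - 11 and s_(1) = -11, so S(n) = n*(-4*n**3 - 17*n**2 - 30*n - 28).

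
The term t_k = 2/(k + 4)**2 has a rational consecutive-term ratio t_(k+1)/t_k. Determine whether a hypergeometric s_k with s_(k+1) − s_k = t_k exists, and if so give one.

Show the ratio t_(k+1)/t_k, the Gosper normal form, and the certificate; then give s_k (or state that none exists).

Compute t_(k+1)/t_k: get (k + 4)**2/(k + 5)**2.
Gosper form: A/B · C(k+1)/C(k) with A=k**2 + 8*k + 16, B=k**2 + 10*k + 25, C=1.
Set up (k**2 + 8*k + 16)·f(k+1) − (k**2 + 8*k + 16)·f(k) − (1) = 0.
d = 0 from the (2,2,0) case.
Put f(k) = c0: A·f(k+1) − B(k−1)·f(k) − C = -1; need -1 = 0 — inconsistent ⇒ no f, not summable.

not Gosper-summable; s_k does not exist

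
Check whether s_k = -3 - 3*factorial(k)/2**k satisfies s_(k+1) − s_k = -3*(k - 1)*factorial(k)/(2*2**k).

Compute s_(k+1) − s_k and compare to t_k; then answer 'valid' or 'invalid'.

valid; difference matches t_k

s_(k+1) = -3*2**(-k - 1)*(2**(k + 1) + k*factorial(k) + factorial(k))
s_(k+1) − s_k = -3*(k - 1)*factorial(k)/(2*2**k)
(s_(k+1) − s_k) − t_k = 0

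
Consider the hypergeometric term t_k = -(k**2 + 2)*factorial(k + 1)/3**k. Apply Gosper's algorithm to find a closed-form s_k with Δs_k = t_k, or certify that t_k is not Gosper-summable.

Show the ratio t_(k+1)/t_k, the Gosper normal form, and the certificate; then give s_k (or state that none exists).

Compute t_(k+1)/t_k: get (k + 2)*((k + 1)**2 + 2)/(3*(k**2 + 2)).
Gosper form: A/B · C(k+1)/C(k) with A=k/3 + 2/3, B=1, C=k**2 + 2.
f must satisfy (k/3 + 2/3)·f(k+1) − (1)·f(k) = k**2 + 2.
Bound: deg f ≤ 1.
A polynomial solution: f(k) = 3*k.
So s_k = (B(k−1)f/C)·t_k = (3*k/(k**2 + 2))·t_k = -3**(1 - k)*k*factorial(k + 1).
Verify: -(k**2 + 2)*factorial(k + 1)/3**k matches t_k.

s_k = -3**(1 - k)*k*factorial(k + 1)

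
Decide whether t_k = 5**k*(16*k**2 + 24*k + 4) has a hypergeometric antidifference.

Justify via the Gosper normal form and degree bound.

Step 1: r(k) = 5*(4*k**2 + 14*k + 11)/(4*k**2 + 6*k + 1).
A = 5, B = 1, C = k**2 + 3*k/2 + 1/4.
f must satisfy (5)·f(k+1) − (1)·f(k) = k**2 + 3*k/2 + 1/4.
Degrees (0,0,2) ⇒ d ≤ 2.
Match coefficients ⇒ f(k) = (2*k - 1)**2/16.
R(k) = B(k−1)·f(k)/C(k) = (2*k - 1)**2/(4*(4*k**2 + 6*k + 1)); s_k = R·t_k = 5**k*(4*k**2 - 4*k + 1).
Check: Δs_k = 5**k*(16*k**2 + 24*k + 4). ✓

Yes. s_k = 5**k*(4*k**2 - 4*k + 1).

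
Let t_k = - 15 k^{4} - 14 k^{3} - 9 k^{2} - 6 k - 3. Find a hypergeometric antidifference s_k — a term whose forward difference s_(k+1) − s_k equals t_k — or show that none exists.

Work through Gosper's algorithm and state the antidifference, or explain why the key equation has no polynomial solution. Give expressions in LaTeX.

Step 1: r(k) = (15*k**4 + 74*k**3 + 141*k**2 + 126*k + 47)/(15*k**4 + 14*k**3 + 9*k**2 + 6*k + 3).
Gosper form: A/B · C(k+1)/C(k) with A=1, B=1, C=k**4 + 14*k**3/15 + 3*k**2/5 + 2*k/5 + 1/5.
Need (1)·f(k+1) − (1)·f(k) = k**4 + 14*k**3/15 + 3*k**2/5 + 2*k/5 + 1/5.
deg f ≤ 5 (via 0,0,4).
A polynomial solution: f(k) = k*(3*k**4 - 4*k**3 + k**2 + 2*k + 1)/15.
Certificate R = B(k−1)f/C = k*(3*k**4 - 4*k**3 + k**2 + 2*k + 1)/(15*k**4 + 14*k**3 + 9*k**2 + 6*k + 3) gives s_k = k*(-3*k**4 + 4*k**3 - k**2 - 2*k - 1).
Δs = -15*k**4 - 14*k**3 - 9*k**2 - 6*k - 3, as required.

s_k = k \left(- 3 k^{4} + 4 k^{3} - k^{2} - 2 k - 1\right)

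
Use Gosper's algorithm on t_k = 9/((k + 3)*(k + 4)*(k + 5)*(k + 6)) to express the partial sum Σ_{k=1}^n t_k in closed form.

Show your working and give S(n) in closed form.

The ratio is (k + 3)/(k + 7).
A = k + 3, B = k + 7, C = 1.
Need (k + 3)·f(k+1) − (k + 6)·f(k) = 1.
Bound: deg f ≤ 3.
A polynomial solution: f(k) = k*(k**2 + 12*k + 47)/180.
So s_k = (B(k−1)f/C)·t_k = (k*(k + 6)*(k**2 + 12*k + 47)/180)·t_k = k*(k**2 + 12*k + 47)/(20*(k + 3)*(k + 4)*(k + 5)).
Check: Δs_k = 9/(k**4 + 18*k**3 + 119*k**2 + 342*k + 360). ✓
Σ_(k=1)^n t_k = s_(n+1) − s_(1) = ((n**3 + 15*n**2 + 74*n + 60)/(20*(n**3 + 15*n**2 + 74*n + 120))) − (1/40), i.e. n*(n**2 + 15*n + 74)/(40*(n**3 + 15*n**2 + 74*n + 120)).

S(n) = n*(n**2 + 15*n + 74)/(40*(n**3 + 15*n**2 + 74*n + 120))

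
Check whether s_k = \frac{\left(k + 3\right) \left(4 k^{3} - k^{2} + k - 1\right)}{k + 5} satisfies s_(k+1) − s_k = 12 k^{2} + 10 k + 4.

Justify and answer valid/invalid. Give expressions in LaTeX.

s_(k+1) = (k + 4)*(k + 4*(k + 1)**3 - (k + 1)**2)/(k + 6)
s_(k+1) − s_k = 2*(6*k**4 + 63*k**3 + 166*k**2 + 119*k + 39)/(k**2 + 11*k + 30)
(s_(k+1) − s_k) − t_k = 2*(-8*k**3 - 71*k**2 - 53*k - 21)/(k**2 + 11*k + 30)

Invalid: residual \frac{2 \left(- 8 k^{3} - 71 k^{2} - 53 k - 21\right)}{k^{2} + 11 k + 30} ≠ 0.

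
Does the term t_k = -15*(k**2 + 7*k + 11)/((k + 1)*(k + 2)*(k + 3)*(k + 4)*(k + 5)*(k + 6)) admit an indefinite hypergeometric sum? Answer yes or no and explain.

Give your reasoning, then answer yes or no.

Step 1: r(k) = (k + 1)*(7*k + (k + 1)**2 + 18)/((k + 7)*(k**2 + 7*k + 11)).
Gosper form: A/B · C(k+1)/C(k) with A=k + 1, B=k + 7, C=k**2 + 7*k + 11.
Set up (k + 1)·f(k+1) − (k + 6)·f(k) − (k**2 + 7*k + 11) = 0.
From deg A=1, deg B=1, deg C=2: d=5.
Coefficient equations give f(k) = k*(k + 2)*(k + 4)*(k**2 + 9*k + 23)/45.
Get s_k = R·t_k = k*(-k**2 - 9*k - 23)/(3*(k**3 + 9*k**2 + 23*k + 15)) with R(k) = B(k−1)f(k)/C(k) = k*(k + 2)*(k + 4)*(k + 6)*(k**2 + 9*k + 23)/(45*(k**2 + 7*k + 11)).
s_(k+1) − s_k = 15*(-k**2 - 7*k - 11)/(k**6 + 21*k**5 + 175*k**4 + 735*k**3 + 1624*k**2 + 1764*k + 720) = t_k.

Yes. s_k = k*(-k**2 - 9*k - 23)/(3*(k**3 + 9*k**2 + 23*k + 15)).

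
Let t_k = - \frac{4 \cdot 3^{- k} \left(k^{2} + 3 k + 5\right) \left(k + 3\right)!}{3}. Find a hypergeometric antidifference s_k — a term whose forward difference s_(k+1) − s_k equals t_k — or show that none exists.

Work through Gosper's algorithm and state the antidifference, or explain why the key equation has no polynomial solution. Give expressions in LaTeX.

s_k = - 4 \cdot 3^{- k} \left(k + 1\right) \left(k + 3\right)!

Compute t_(k+1)/t_k: get (k + 4)*(3*k + (k + 1)**2 + 8)/(3*(k**2 + 3*k + 5)).
Factor: A=k/3 + 4/3; B=1; C=k**2 + 3*k + 5.
Key eq: (k/3 + 4/3)·f(k+1) = (1)·f(k) + (k**2 + 3*k + 5).
Degrees (1,0,2) ⇒ d ≤ 1.
Solving with deg f ≤ 1: f(k) = 3*(k + 1).
So s_k = (B(k−1)f/C)·t_k = (3*(k + 1)/(k**2 + 3*k + 5))·t_k = -4*(k + 1)*factorial(k + 3)/3**k.
s_(k+1) − s_k = -4*(k**2 + 3*k + 5)*factorial(k + 3)/(3*3**k) = t_k.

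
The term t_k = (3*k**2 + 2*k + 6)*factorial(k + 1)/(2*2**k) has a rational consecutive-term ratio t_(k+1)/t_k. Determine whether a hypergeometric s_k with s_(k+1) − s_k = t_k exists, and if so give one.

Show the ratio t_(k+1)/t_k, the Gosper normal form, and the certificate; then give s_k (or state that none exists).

s_k = (3*k - 1)*factorial(k + 1)/2**k

t_(k+1)/t_k = (k + 2)*(2*k + 3*(k + 1)**2 + 8)/(2*(3*k**2 + 2*k + 6)).
Factor: A=k/2 + 1; B=1; C=k**2 + 2*k/3 + 2.
Solve (k/2 + 1)·f(k+1) − (1)·f(k) = k**2 + 2*k/3 + 2.
d = 1 from the (1,0,2) case.
Match coefficients ⇒ f(k) = 2*(3*k - 1)/3.
Certificate R = B(k−1)f/C = 2*(3*k - 1)/(3*k**2 + 2*k + 6) gives s_k = (3*k - 1)*factorial(k + 1)/2**k.
s_(k+1) − s_k = (3*k**2 + 2*k + 6)*factorial(k + 1)/(2*2**k) = t_k.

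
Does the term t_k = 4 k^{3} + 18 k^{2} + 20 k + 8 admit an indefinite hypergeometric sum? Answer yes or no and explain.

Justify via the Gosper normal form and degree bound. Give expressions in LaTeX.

Yes. s_k = k \left(k^{3} + 4 k^{2} + 2 k + 1\right).

Ratio r(k) = (2*k**3 + 15*k**2 + 34*k + 25)/(2*k**3 + 9*k**2 + 10*k + 4).
Gosper form: A/B · C(k+1)/C(k) with A=1, B=1, C=k**3 + 9*k**2/2 + 5*k + 2.
Set up (1)·f(k+1) − (1)·f(k) − (k**3 + 9*k**2/2 + 5*k + 2) = 0.
deg f ≤ 4 (via 0,0,3).
Solve for f: f(k) = k*(k**3 + 4*k**2 + 2*k + 1)/4 (degree 4 ≤ 4).
R(k) = B(k−1)·f(k)/C(k) = k*(k**3 + 4*k**2 + 2*k + 1)/(2*(2*k**3 + 9*k**2 + 10*k + 4)); s_k = R·t_k = k*(k**3 + 4*k**2 + 2*k + 1).
Δs = 4*k**3 + 18*k**2 + 20*k + 8, as required.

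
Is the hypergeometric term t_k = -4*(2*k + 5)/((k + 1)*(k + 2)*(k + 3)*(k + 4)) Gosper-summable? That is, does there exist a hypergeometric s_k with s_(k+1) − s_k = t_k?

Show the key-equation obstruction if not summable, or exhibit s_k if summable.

Yes. s_k = 4*k*(-k - 4)/(3*(k**2 + 4*k + 3)).

Ratio r(k) = (k + 1)*(2*k + 7)/((k + 5)*(2*k + 5)).
A = k + 1, B = k + 5, C = k + 5/2.
Key eq: (k + 1)·f(k+1) = (k + 4)·f(k) + (k + 5/2).
From deg A=1, deg B=1, deg C=1: d=3.
Solve for f: f(k) = k*(k + 2)*(k + 4)/6 (degree 3 ≤ 3).
Certificate R = B(k−1)f/C = k*(k + 2)*(k + 4)**2/(3*(2*k + 5)) gives s_k = 4*k*(-k - 4)/(3*(k**2 + 4*k + 3)).
s_(k+1) − s_k = 4*(-2*k - 5)/(k**4 + 10*k**3 + 35*k**2 + 50*k + 24) = t_k.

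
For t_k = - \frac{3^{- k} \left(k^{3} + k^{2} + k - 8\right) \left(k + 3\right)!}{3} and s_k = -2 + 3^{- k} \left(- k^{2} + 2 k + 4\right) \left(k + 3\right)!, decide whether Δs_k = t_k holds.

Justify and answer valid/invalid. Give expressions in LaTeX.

s_(k+1) = 3**(-k - 1)*(2*k - (k + 1)**2 + 6)*factorial(k + 4) - 2
s_(k+1) − s_k = -(k**3 + k**2 + k - 8)*factorial(k + 3)/(3*3**k)
(s_(k+1) − s_k) − t_k = 0

Valid: the claim telescopes to t_k.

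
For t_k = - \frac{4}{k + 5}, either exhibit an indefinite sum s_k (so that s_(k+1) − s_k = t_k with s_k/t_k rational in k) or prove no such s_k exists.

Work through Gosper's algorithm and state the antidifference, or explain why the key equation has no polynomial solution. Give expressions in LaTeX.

r(k) = (k + 5)/(k + 6) after simplifying.
Normal form (A,B,C) = (k + 5, k + 6, 1).
Set up (k + 5)·f(k+1) − (k + 5)·f(k) − (1) = 0.
Bound: deg f ≤ 0.
Write f(k) = c0. Then LHS − RHS = -1, requiring -1 = 0: contradictory. No certificate.

no hypergeometric antidifference exists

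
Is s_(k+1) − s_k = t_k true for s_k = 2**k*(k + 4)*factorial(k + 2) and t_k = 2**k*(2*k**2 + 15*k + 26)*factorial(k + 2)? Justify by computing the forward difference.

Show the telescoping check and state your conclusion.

s_(k+1) = 2**(k + 1)*(k + 5)*factorial(k + 3)
s_(k+1) − s_k = 2**k*(2*k**2 + 15*k + 26)*factorial(k + 2)
(s_(k+1) − s_k) − t_k = 0

Valid — Δs_k = t_k.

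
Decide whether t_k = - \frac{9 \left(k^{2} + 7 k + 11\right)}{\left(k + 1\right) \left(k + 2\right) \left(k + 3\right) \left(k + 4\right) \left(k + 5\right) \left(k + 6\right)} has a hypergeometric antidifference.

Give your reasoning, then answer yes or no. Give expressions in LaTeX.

t_(k+1)/t_k = (k + 1)*(7*k + (k + 1)**2 + 18)/((k + 7)*(k**2 + 7*k + 11)).
Factor: A=k + 1; B=k + 7; C=k**2 + 7*k + 11.
Solve (k + 1)·f(k+1) − (k + 6)·f(k) = k**2 + 7*k + 11.
Bound: deg f ≤ 5.
Coefficient equations give f(k) = k*(k + 2)*(k + 4)*(k**2 + 9*k + 23)/45.
Get s_k = R·t_k = k*(-k**2 - 9*k - 23)/(5*(k**3 + 9*k**2 + 23*k + 15)) with R(k) = B(k−1)f(k)/C(k) = k*(k + 2)*(k + 4)*(k + 6)*(k**2 + 9*k + 23)/(45*(k**2 + 7*k + 11)).
s_(k+1) − s_k = 9*(-k**2 - 7*k - 11)/(k**6 + 21*k**5 + 175*k**4 + 735*k**3 + 1624*k**2 + 1764*k + 720) = t_k.

Yes. s_k = \frac{k \left(- k^{2} - 9 k - 23\right)}{5 \left(k^{3} + 9 k^{2} + 23 k + 15\right)}.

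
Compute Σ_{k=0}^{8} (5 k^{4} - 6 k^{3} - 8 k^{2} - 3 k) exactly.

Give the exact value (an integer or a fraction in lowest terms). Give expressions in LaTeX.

Σ = 34344

r(k) = (5*k**4 + 14*k**3 + 4*k**2 - 17*k - 12)/(k*(5*k**3 - 6*k**2 - 8*k - 3)) after simplifying.
Factor: A=1; B=1; C=k**4 - 6*k**3/5 - 8*k**2/5 - 3*k/5.
f must satisfy (1)·f(k+1) − (1)·f(k) = k**4 - 6*k**3/5 - 8*k**2/5 - 3*k/5.
Bound: deg f ≤ 5.
A polynomial solution: f(k) = k**2*(k - 1)*(k**2 - 3*k - 1)/5.
Get s_k = R·t_k = k**2*(k**3 - 4*k**2 + 2*k + 1) with R(k) = B(k−1)f(k)/C(k) = k*(k - 1)*(k**2 - 3*k - 1)/(5*k**3 - 6*k**2 - 8*k - 3).
s_(k+1) − s_k = k*(5*k**3 - 6*k**2 - 8*k - 3) = t_k.
Σ_(k=0)^(8) t_k = s_(9) − s_(0) = 34344 − (0) = 34344.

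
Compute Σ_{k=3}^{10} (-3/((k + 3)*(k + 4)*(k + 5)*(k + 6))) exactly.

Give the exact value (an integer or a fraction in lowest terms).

Step 1: r(k) = (k + 3)/(k + 7).
A = k + 3, B = k + 7, C = 1.
Key eq: (k + 3)·f(k+1) = (k + 6)·f(k) + (1).
From deg A=1, deg B=1, deg C=0: d=3.
Solving with deg f ≤ 3: f(k) = k*(k**2 + 12*k + 47)/180.
Get s_k = R·t_k = k*(-k**2 - 12*k - 47)/(60*(k + 3)*(k + 4)*(k + 5)) with R(k) = B(k−1)f(k)/C(k) = k*(k + 6)*(k**2 + 12*k + 47)/180.
Verify: -3/(k**4 + 18*k**3 + 119*k**2 + 342*k + 360) matches t_k.
Telescoping: Σ = s_(11) − s_(3) = -11/672 − (-23/1680) = -3/1120.

Σ = -3/1120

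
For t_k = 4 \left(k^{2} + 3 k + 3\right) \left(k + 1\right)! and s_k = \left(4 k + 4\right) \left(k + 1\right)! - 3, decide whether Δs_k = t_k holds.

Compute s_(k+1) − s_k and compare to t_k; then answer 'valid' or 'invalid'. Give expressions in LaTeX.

s_(k+1) = (4*k + 8)*factorial(k + 2) - 3
s_(k+1) − s_k = 4*(k**2 + 3*k + 3)*factorial(k + 1)
(s_(k+1) − s_k) − t_k = 0

Valid: the claim telescopes to t_k.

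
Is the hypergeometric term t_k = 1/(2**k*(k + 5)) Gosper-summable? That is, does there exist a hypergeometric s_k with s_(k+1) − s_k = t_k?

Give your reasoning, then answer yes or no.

No — key equation has no polynomial f.

Ratio r(k) = (k + 5)/(2*(k + 6)).
Factor: A=k/2 + 5/2; B=k + 6; C=1.
Key eq: (k/2 + 5/2)·f(k+1) = (k + 5)·f(k) + (1).
deg f ≤ -1 (via 1,1,0).
deg f ≤ -1 is impossible — no certificate.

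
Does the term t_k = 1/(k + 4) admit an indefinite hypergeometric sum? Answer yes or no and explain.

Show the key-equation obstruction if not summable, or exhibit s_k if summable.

r(k) = (k + 4)/(k + 5) after simplifying.
So A=k + 4 and B=k + 5, with C=1.
Key eq: (k + 4)·f(k+1) = (k + 4)·f(k) + (1).
Degrees (1,1,0) ⇒ d ≤ 0.
f = c0 ⇒ A·f(k+1) − B(k−1)·f(k) − C = -1. The system {-1 = 0} is inconsistent; no antidifference.

No — the linear system for f has no solution.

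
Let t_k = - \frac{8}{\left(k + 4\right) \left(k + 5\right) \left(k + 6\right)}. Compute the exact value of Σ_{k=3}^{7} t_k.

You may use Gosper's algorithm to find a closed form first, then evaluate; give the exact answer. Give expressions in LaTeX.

The ratio is (k + 4)/(k + 7).
Normal form (A,B,C) = (k + 4, k + 7, 1).
Set up (k + 4)·f(k+1) − (k + 6)·f(k) − (1) = 0.
From deg A=1, deg B=1, deg C=0: d=2.
Match coefficients ⇒ f(k) = k*(k + 9)/40.
So s_k = (B(k−1)f/C)·t_k = (k*(k + 6)*(k + 9)/40)·t_k = k*(-k - 9)/(5*(k + 4)*(k + 5)).
Δs = -8/(k**3 + 15*k**2 + 74*k + 120), as required.
Σ_(k=3)^(7) t_k = s_(8) − s_(3) = -34/195 − (-9/70) = -25/546.

Σ = -25/546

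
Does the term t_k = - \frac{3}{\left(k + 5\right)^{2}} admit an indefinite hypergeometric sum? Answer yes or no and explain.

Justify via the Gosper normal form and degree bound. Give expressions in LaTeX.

No — t_k has no hypergeometric antidifference.

The ratio is (k + 5)**2/(k + 6)**2.
Gosper form: A/B · C(k+1)/C(k) with A=k**2 + 10*k + 25, B=k**2 + 12*k + 36, C=1.
Solve (k**2 + 10*k + 25)·f(k+1) − (k**2 + 10*k + 25)·f(k) = 1.
d = 0 from the (2,2,0) case.
f = c0 ⇒ A·f(k+1) − B(k−1)·f(k) − C = -1. The system {-1 = 0} is inconsistent; no antidifference.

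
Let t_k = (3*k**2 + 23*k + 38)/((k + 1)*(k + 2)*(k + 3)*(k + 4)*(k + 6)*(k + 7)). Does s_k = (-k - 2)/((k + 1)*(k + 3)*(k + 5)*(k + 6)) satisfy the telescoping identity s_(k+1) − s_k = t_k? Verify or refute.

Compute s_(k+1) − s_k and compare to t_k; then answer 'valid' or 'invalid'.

s_(k+1) = (-k - 3)/((k + 2)*(k + 4)*(k + 6)*(k + 7))
s_(k+1) − s_k = (-(k + 1)*(k + 3)**2*(k + 5) + (k + 2)**2*(k + 4)*(k + 7))/((k + 1)*(k + 2)*(k + 3)*(k + 4)*(k + 5)*(k + 6)*(k + 7))
(s_(k+1) − s_k) − t_k = 3*(-4*k**2 - 27*k - 41)/(k**7 + 28*k**6 + 322*k**5 + 1960*k**4 + 6769*k**3 + 13132*k**2 + 13068*k + 5040)

Invalid: residual 3*(-4*k**2 - 27*k - 41)/(k**7 + 28*k**6 + 322*k**5 + 1960*k**4 + 6769*k**3 + 13132*k**2 + 13068*k + 5040) ≠ 0.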